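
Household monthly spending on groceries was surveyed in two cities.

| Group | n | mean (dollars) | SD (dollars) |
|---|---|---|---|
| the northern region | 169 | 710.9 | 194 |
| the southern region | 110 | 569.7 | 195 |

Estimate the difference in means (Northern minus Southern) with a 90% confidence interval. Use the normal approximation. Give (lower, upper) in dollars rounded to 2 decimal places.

SE₁ = s₁/√n₁ = 194/√169 = 14.9231; SE₂ = 195/√110 = 18.5925.
Independent samples, unequal variances: SE_diff = √(SE₁² + SE₂²) = √(222.69891361 + 345.68105625) = 23.8407.
z* = 1.645, so margin of error = 1.645 × 23.8407 = 39.2180.
Difference in means = 710.9 − 569.7 = 141.2000.
141.2000 ± 39.2180 → (101.98, 180.42).

(101.98, 180.42)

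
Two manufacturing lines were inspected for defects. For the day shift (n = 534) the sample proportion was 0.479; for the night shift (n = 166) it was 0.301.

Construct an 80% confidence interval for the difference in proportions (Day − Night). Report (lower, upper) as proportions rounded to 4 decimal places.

(0.1246, 0.2314)

The two standard errors are √(0.4790×0.5210/534) = 0.02162 and √(0.3010×0.6990/166) = 0.03560.
Because the samples are independent, SE_diff = √(0.02162² + 0.03560²) = 0.04165.
Using z* = 1.282 for 80%, ME = 1.282 × 0.04165 = 0.05340.
p̂₁ − p̂₂ = 0.1780; interval 0.1780 ± 0.05340 gives (0.1246, 0.2314).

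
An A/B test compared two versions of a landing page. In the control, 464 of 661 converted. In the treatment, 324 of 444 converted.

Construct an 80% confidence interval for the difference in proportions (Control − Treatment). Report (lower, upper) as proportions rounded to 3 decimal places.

(-0.063, 0.008)

First, p̂₁ = 464/661 = 0.7020; p̂₂ = 324/444 = 0.7297.
The two standard errors are √(0.7020×0.2980/661) = 0.01779 and √(0.7297×0.2703/444) = 0.02108.
Because the samples are independent, SE_diff = √(0.01779² + 0.02108²) = 0.02758.
Using z* = 1.282 for 80%, ME = 1.282 × 0.02758 = 0.03536.
p̂₁ − p̂₂ = -0.0277; interval -0.0277 ± 0.03536 gives (-0.063, 0.008).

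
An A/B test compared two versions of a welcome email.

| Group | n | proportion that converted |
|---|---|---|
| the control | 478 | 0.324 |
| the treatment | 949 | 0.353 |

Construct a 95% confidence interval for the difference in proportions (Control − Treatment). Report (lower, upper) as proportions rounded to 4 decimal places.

(-0.0808, 0.0228)

The two standard errors are √(0.3240×0.6760/478) = 0.02141 and √(0.3530×0.6470/949) = 0.01551.
Because the samples are independent, SE_diff = √(0.02141² + 0.01551²) = 0.02644.
Using z* = 1.960 for 95%, ME = 1.960 × 0.02644 = 0.05182.
p̂₁ − p̂₂ = -0.0290; interval -0.0290 ± 0.05182 gives (-0.0808, 0.0228).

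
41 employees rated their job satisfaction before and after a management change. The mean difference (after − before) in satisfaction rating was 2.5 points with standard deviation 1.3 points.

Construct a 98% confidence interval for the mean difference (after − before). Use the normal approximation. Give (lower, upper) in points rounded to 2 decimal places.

(2.03, 2.97)

This is a matched-pairs design, so SE = s_d/√n = 1.3/√41 = 0.2030.
Margin = 2.326 × 0.2030 = 0.4722; the interval is 2.5 ± 0.4722 = (2.03, 2.97).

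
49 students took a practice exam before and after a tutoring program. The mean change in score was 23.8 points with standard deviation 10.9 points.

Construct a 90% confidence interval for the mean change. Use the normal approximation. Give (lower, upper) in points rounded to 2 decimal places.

Paired design: SE = s_d/√n = 10.9/√49 = 1.5571.
z* = 1.645; margin of error = 1.645 × 1.5571 = 2.5614.
23.8 ± 2.5614 → (21.24, 26.36).

(21.24, 26.36)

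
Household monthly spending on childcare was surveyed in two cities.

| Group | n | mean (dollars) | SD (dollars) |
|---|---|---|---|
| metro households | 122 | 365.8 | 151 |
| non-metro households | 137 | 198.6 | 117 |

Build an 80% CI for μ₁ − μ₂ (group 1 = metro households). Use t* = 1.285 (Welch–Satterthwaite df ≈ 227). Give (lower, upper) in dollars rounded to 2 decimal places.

Per-group SEs: s₁/√n₁ = 151/√122 = 13.6709, s₂/√n₂ = 117/√137 = 9.9960.
Unpooled SE of the difference: √(186.89350681 + 99.920016) = 16.9356.
Margin of error = t* · SE = 1.285 × 16.9356 = 21.7622.
x̄₁ − x̄₂ = 365.8 − 198.6 = 167.2000.
CI: 167.2000 ± 21.7622 = (145.44, 188.96).

(145.44, 188.96)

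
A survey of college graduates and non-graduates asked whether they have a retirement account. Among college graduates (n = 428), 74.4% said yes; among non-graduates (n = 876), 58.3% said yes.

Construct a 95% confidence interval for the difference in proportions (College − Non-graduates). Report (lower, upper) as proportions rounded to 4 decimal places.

Each SE is √(p̂(1−p̂)/n): √(0.7440·0.2560/428) = 0.02110 and √(0.5830·0.4170/876) = 0.01666.
SE(p̂₁ − p̂₂) = √(SE₁² + SE₂²) = √(0.00044521 + 0.0002775556) = 0.02688, since the two samples are independent.
At 95% confidence z* = 1.960; margin = 1.960 × 0.02688 = 0.05268.
The difference is 0.7440 − 0.5830 = 0.1610, so the interval is 0.1610 ± 0.05268 = (0.1083, 0.2137).

(0.1083, 0.2137)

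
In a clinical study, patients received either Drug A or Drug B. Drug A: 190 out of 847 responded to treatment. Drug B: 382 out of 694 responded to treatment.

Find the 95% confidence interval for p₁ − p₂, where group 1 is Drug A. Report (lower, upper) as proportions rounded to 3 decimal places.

p̂₁ = 190/847 = 0.2243 and p̂₂ = 382/694 = 0.5504.
SE₁ = √(p̂₁(1−p̂₁)/n₁) = √(0.2243·0.7757/847) = 0.01433; SE₂ = √(0.5504·0.4496/694) = 0.01888.
Independent samples: SE of the difference = √(SE₁² + SE₂²) = √(0.0002053489 + 0.0003564544) = 0.02370.
z* for 95% confidence is 1.960, so the margin of error is 1.960 × 0.02370 = 0.04645.
Point estimate p̂₁ − p̂₂ = 0.2243 − 0.5504 = -0.3261.
-0.3261 ± 0.04645 → (-0.373, -0.280).

(-0.373, -0.280)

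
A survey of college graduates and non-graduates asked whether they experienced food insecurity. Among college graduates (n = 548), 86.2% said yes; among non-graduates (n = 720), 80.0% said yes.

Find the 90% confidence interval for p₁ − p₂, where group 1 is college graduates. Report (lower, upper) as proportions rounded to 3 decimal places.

(0.028, 0.096)

Each SE is √(p̂(1−p̂)/n): √(0.8620·0.1380/548) = 0.01473 and √(0.8000·0.2000/720) = 0.01491.
SE(p̂₁ − p̂₂) = √(SE₁² + SE₂²) = √(0.0002169729 + 0.0002223081) = 0.02096, since the two samples are independent.
At 90% confidence z* = 1.645; margin = 1.645 × 0.02096 = 0.03448.
The difference is 0.8620 − 0.8000 = 0.0620, so the interval is 0.0620 ± 0.03448 = (0.028, 0.096).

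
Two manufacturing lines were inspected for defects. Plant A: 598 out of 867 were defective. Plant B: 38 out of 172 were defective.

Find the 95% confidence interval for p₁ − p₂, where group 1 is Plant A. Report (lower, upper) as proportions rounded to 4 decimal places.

(0.3996, 0.5380)

First, p̂₁ = 598/867 = 0.6897; p̂₂ = 38/172 = 0.2209.
The two standard errors are √(0.6897×0.3103/867) = 0.01571 and √(0.2209×0.7791/172) = 0.03163.
Because the samples are independent, SE_diff = √(0.01571² + 0.03163²) = 0.03532.
Using z* = 1.960 for 95%, ME = 1.960 × 0.03532 = 0.06923.
p̂₁ − p̂₂ = 0.4688; interval 0.4688 ± 0.06923 gives (0.3996, 0.5380).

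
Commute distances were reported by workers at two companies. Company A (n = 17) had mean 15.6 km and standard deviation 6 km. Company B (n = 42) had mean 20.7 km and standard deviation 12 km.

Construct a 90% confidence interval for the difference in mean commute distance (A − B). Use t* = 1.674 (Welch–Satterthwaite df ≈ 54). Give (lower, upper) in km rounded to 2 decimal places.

(-9.04, -1.16)

Standard errors of each mean: 6/√17 = 1.4552 and 12/√42 = 1.8516.
SE(x̄₁ − x̄₂) = √(1.4552² + 1.8516²) = 2.3550 for independent samples with unequal variances.
With t* = 1.674, the margin is 1.674 × 2.3550 = 3.9423.
x̄₁ − x̄₂ = 15.6 − 20.7 = -5.1000; the interval is -5.1000 ± 3.9423 = (-9.04, -1.16).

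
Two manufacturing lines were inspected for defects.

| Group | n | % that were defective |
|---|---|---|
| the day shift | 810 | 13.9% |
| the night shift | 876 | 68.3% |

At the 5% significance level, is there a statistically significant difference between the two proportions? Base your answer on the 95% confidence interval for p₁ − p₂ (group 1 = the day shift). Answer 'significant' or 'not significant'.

The two standard errors are √(0.1390×0.8610/810) = 0.01216 and √(0.6830×0.3170/876) = 0.01572.
Because the samples are independent, SE_diff = √(0.01216² + 0.01572²) = 0.01987.
Using z* = 1.960 for 95%, ME = 1.960 × 0.01987 = 0.03895.
p̂₁ − p̂₂ = -0.5440; interval -0.5440 ± 0.03895 gives (-0.58295, -0.50505).
The interval (-0.58295, -0.50505) does not contain 0, so the difference is significant.

significant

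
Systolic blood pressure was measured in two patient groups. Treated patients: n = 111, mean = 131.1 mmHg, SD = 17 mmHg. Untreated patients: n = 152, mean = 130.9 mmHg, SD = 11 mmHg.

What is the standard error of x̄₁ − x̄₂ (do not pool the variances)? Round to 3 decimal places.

SE₁ = s₁/√n₁ = 17/√111 = 1.6136; SE₂ = 11/√152 = 0.8922.
Independent samples, unequal variances: SE_diff = √(SE₁² + SE₂²) = √(2.60370496 + 0.79602084) = 1.8438.

1.844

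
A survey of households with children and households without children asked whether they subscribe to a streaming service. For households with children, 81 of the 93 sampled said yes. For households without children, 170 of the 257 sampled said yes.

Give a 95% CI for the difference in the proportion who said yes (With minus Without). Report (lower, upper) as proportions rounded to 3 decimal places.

Sample proportions: 81/93 = 0.8710, 170/257 = 0.6615.
Each SE is √(p̂(1−p̂)/n): √(0.8710·0.1290/93) = 0.03476 and √(0.6615·0.3385/257) = 0.02952.
SE(p̂₁ − p̂₂) = √(SE₁² + SE₂²) = √(0.0012082576 + 0.0008714304) = 0.04560, since the two samples are independent.
At 95% confidence z* = 1.960; margin = 1.960 × 0.04560 = 0.08938.
The difference is 0.8710 − 0.6615 = 0.2095, so the interval is 0.2095 ± 0.08938 = (0.120, 0.299).

(0.120, 0.299)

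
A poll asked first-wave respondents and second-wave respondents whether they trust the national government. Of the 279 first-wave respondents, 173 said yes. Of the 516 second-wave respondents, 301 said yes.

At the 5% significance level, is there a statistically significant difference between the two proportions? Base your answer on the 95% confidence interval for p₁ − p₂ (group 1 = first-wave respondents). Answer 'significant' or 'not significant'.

First, p̂₁ = 173/279 = 0.6201; p̂₂ = 301/516 = 0.5833.
The two standard errors are √(0.6201×0.3799/279) = 0.02906 and √(0.5833×0.4167/516) = 0.02170.
Because the samples are independent, SE_diff = √(0.02906² + 0.02170²) = 0.03627.
Using z* = 1.960 for 95%, ME = 1.960 × 0.03627 = 0.07109.
p̂₁ − p̂₂ = 0.0368; interval 0.0368 ± 0.07109 gives (-0.03429, 0.10789).
The interval (-0.03429, 0.10789) contains 0, so the difference is not significant.

not significant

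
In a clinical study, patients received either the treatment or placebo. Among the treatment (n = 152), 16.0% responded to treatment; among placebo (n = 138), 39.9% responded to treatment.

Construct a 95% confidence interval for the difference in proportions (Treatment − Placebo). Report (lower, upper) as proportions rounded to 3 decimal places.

(-0.339, -0.139)

The two standard errors are √(0.1600×0.8400/152) = 0.02974 and √(0.3990×0.6010/138) = 0.04169.
Because the samples are independent, SE_diff = √(0.02974² + 0.04169²) = 0.05121.
Using z* = 1.960 for 95%, ME = 1.960 × 0.05121 = 0.10037.
p̂₁ − p̂₂ = -0.2390; interval -0.2390 ± 0.10037 gives (-0.339, -0.139).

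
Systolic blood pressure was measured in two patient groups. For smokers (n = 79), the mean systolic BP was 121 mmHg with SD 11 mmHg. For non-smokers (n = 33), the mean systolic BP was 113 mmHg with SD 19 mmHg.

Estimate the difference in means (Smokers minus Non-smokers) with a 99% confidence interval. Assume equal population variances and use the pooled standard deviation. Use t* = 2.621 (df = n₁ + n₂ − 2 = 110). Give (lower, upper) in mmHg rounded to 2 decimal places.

s_p = √[((n₁−1)s₁² + (n₂−1)s₂²)/(n₁+n₂−2)] = √[(78·11² + 32·19²)/110] = 13.8137.
SE = 13.8137·√(1/79 + 1/33) = 2.8632.
With t* = 2.621, margin = 2.621 × 2.8632 = 7.5044.
x̄₁ − x̄₂ = 121 − 113 = 8.0000; interval 8.0000 ± 7.5044 = (0.50, 15.50).

(0.50, 15.50)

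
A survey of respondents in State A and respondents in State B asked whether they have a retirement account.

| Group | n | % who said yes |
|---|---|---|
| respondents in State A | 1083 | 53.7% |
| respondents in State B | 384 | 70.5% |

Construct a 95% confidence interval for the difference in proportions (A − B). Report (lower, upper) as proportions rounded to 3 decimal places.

(-0.222, -0.114)

SE₁ = √(p̂₁(1−p̂₁)/n₁) = √(0.5370·0.4630/1083) = 0.01515; SE₂ = √(0.7050·0.2950/384) = 0.02327.
Independent samples: SE of the difference = √(SE₁² + SE₂²) = √(0.0002295225 + 0.0005414929) = 0.02777.
z* for 95% confidence is 1.960, so the margin of error is 1.960 × 0.02777 = 0.05443.
Point estimate p̂₁ − p̂₂ = 0.5370 − 0.7050 = -0.1680.
-0.1680 ± 0.05443 → (-0.222, -0.114).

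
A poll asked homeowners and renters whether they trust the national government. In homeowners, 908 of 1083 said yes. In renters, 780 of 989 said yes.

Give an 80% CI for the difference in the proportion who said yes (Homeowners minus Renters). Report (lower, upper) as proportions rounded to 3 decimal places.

(0.028, 0.072)

Sample proportions: 908/1083 = 0.8384, 780/989 = 0.7887.
Each SE is √(p̂(1−p̂)/n): √(0.8384·0.1616/1083) = 0.01118 and √(0.7887·0.2113/989) = 0.01298.
SE(p̂₁ − p̂₂) = √(SE₁² + SE₂²) = √(0.0001249924 + 0.0001684804) = 0.01713, since the two samples are independent.
At 80% confidence z* = 1.282; margin = 1.282 × 0.01713 = 0.02196.
The difference is 0.8384 − 0.7887 = 0.0497, so the interval is 0.0497 ± 0.02196 = (0.028, 0.072).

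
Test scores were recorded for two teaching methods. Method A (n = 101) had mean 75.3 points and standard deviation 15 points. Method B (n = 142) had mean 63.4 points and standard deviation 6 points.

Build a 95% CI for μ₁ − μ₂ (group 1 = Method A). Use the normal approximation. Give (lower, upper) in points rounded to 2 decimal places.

SE₁ = s₁/√n₁ = 15/√101 = 1.4926; SE₂ = 6/√142 = 0.5035.
Independent samples, unequal variances: SE_diff = √(SE₁² + SE₂²) = √(2.22785476 + 0.25351225) = 1.5752.
z* = 1.960, so margin of error = 1.960 × 1.5752 = 3.0874.
Difference in means = 75.3 − 63.4 = 11.9000.
11.9000 ± 3.0874 → (8.81, 14.99).

(8.81, 14.99)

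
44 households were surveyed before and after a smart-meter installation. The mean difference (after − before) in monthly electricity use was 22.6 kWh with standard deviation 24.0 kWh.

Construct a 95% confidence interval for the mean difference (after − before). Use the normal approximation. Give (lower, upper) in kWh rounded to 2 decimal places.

This is a matched-pairs design, so SE = s_d/√n = 24.0/√44 = 3.6181.
Margin = 1.960 × 3.6181 = 7.0915; the interval is 22.6 ± 7.0915 = (15.51, 29.69).

(15.51, 29.69)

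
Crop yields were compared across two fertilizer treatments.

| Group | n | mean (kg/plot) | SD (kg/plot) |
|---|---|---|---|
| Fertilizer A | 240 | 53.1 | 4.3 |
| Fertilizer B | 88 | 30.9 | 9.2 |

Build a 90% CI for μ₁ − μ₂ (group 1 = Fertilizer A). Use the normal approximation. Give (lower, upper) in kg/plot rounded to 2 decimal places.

Per-group SEs: s₁/√n₁ = 4.3/√240 = 0.2776, s₂/√n₂ = 9.2/√88 = 0.9807.
Unpooled SE of the difference: √(0.07706176 + 0.96177249) = 1.0192.
Margin of error = z* · SE = 1.645 × 1.0192 = 1.6766.
x̄₁ − x̄₂ = 53.1 − 30.9 = 22.2000.
CI: 22.2000 ± 1.6766 = (20.52, 23.88).

(20.52, 23.88)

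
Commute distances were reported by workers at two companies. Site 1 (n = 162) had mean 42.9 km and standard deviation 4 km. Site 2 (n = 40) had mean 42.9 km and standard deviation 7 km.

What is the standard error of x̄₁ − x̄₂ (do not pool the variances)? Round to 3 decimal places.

Per-group SEs: s₁/√n₁ = 4/√162 = 0.3143, s₂/√n₂ = 7/√40 = 1.1068.
Unpooled SE of the difference: √(0.09878449 + 1.22500624) = 1.1506.

1.151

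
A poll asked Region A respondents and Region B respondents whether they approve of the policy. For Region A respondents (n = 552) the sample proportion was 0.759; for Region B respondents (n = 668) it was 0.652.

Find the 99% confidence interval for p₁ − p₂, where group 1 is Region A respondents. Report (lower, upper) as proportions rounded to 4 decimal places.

SE₁ = √(p̂₁(1−p̂₁)/n₁) = √(0.7590·0.2410/552) = 0.01820; SE₂ = √(0.6520·0.3480/668) = 0.01843.
Independent samples: SE of the difference = √(SE₁² + SE₂²) = √(0.00033124 + 0.0003396649) = 0.02590.
z* for 99% confidence is 2.576, so the margin of error is 2.576 × 0.02590 = 0.06672.
Point estimate p̂₁ − p̂₂ = 0.7590 − 0.6520 = 0.1070.
0.1070 ± 0.06672 → (0.0403, 0.1737).

(0.0403, 0.1737)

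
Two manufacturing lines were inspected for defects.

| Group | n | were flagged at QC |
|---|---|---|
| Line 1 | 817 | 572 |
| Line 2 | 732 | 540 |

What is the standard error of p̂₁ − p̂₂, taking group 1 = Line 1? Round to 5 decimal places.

p̂₁ = 572/817 = 0.7001 and p̂₂ = 540/732 = 0.7377.
SE₁ = √(p̂₁(1−p̂₁)/n₁) = √(0.7001·0.2999/817) = 0.01603; SE₂ = √(0.7377·0.2623/732) = 0.01626.
Independent samples: SE of the difference = √(SE₁² + SE₂²) = √(0.0002569609 + 0.0002643876) = 0.02283.

0.02283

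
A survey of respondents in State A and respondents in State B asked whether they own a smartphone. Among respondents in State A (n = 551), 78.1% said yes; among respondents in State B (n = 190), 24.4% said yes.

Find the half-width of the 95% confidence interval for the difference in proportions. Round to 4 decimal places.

0.0702

SE₁ = √(p̂₁(1−p̂₁)/n₁) = √(0.7810·0.2190/551) = 0.01762; SE₂ = √(0.2440·0.7560/190) = 0.03116.
Independent samples: SE of the difference = √(SE₁² + SE₂²) = √(0.0003104644 + 0.0009709456) = 0.03580.
z* for 95% confidence is 1.960, so the margin of error is 1.960 × 0.03580 = 0.07017.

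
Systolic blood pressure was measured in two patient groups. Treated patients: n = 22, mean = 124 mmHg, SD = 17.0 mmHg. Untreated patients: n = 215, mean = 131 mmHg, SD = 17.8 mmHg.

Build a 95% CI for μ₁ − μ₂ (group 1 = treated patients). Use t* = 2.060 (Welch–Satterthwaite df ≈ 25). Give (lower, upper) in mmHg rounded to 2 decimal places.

Standard errors of each mean: 17.0/√22 = 3.6244 and 17.8/√215 = 1.2139.
SE(x̄₁ − x̄₂) = √(3.6244² + 1.2139²) = 3.8223 for independent samples with unequal variances.
With t* = 2.060, the margin is 2.060 × 3.8223 = 7.8739.
x̄₁ − x̄₂ = 124 − 131 = -7.0000; the interval is -7.0000 ± 7.8739 = (-14.87, 0.87).

(-14.87, 0.87)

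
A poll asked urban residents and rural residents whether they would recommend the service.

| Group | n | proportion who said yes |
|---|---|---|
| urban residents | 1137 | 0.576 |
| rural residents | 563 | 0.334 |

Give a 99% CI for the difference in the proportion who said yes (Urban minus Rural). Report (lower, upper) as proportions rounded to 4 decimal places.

(0.1784, 0.3056)

The two standard errors are √(0.5760×0.4240/1137) = 0.01466 and √(0.3340×0.6660/563) = 0.01988.
Because the samples are independent, SE_diff = √(0.01466² + 0.01988²) = 0.02470.
Using z* = 2.576 for 99%, ME = 2.576 × 0.02470 = 0.06363.
p̂₁ − p̂₂ = 0.2420; interval 0.2420 ± 0.06363 gives (0.1784, 0.3056).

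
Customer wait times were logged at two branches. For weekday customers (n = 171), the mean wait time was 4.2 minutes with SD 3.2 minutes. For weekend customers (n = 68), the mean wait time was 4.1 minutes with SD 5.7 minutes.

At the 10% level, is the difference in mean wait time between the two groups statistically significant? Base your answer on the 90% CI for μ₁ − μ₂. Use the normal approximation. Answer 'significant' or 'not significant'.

not significant

Standard errors of each mean: 3.2/√171 = 0.2447 and 5.7/√68 = 0.6912.
SE(x̄₁ − x̄₂) = √(0.2447² + 0.6912²) = 0.7332 for independent samples with unequal variances.
With z* = 1.645, the margin is 1.645 × 0.7332 = 1.2061.
x̄₁ − x̄₂ = 4.2 − 4.1 = 0.1000; the interval is 0.1000 ± 1.2061 = (-1.1061, 1.3061).
The interval (-1.1061, 1.3061) contains 0, so the difference is not significant.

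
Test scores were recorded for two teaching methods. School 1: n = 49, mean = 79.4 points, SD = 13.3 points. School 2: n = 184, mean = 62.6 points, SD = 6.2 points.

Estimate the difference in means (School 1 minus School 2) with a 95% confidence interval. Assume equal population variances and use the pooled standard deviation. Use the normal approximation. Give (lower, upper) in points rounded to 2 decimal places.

s_p = √[((n₁−1)s₁² + (n₂−1)s₂²)/(n₁+n₂−2)] = √[(48·13.3² + 183·6.2²)/231] = 8.1981.
SE = 8.1981·√(1/49 + 1/184) = 1.3179.
With z* = 1.960, margin = 1.960 × 1.3179 = 2.5831.
x̄₁ − x̄₂ = 79.4 − 62.6 = 16.8000; interval 16.8000 ± 2.5831 = (14.22, 19.38).

(14.22, 19.38)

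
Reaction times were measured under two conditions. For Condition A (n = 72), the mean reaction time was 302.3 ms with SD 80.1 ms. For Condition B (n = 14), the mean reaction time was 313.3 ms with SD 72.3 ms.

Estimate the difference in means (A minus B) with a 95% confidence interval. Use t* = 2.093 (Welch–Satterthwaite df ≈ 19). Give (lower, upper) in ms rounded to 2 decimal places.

(-56.01, 34.01)

Per-group SEs: s₁/√n₁ = 80.1/√72 = 9.4399, s₂/√n₂ = 72.3/√14 = 19.3230.
Unpooled SE of the difference: √(89.11171201 + 373.378329) = 21.5056.
Margin of error = t* · SE = 2.093 × 21.5056 = 45.0112.
x̄₁ − x̄₂ = 302.3 − 313.3 = -11.0000.
CI: -11.0000 ± 45.0112 = (-56.01, 34.01).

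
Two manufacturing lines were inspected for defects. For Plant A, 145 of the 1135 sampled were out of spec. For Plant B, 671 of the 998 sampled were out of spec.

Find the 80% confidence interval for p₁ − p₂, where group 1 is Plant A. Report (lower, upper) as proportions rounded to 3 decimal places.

(-0.567, -0.522)

p̂₁ = 145/1135 = 0.1278 and p̂₂ = 671/998 = 0.6723.
SE₁ = √(p̂₁(1−p̂₁)/n₁) = √(0.1278·0.8722/1135) = 0.00991; SE₂ = √(0.6723·0.3277/998) = 0.01486.
Independent samples: SE of the difference = √(SE₁² + SE₂²) = √(0.0000982081 + 0.0002208196) = 0.01786.
z* for 80% confidence is 1.282, so the margin of error is 1.282 × 0.01786 = 0.02290.
Point estimate p̂₁ − p̂₂ = 0.1278 − 0.6723 = -0.5445.
-0.5445 ± 0.02290 → (-0.567, -0.522).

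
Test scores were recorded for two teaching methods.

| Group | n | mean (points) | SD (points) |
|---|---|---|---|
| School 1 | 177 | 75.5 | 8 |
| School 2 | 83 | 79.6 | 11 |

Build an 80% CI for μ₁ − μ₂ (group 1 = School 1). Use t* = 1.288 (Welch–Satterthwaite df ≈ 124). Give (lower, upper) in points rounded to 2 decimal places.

(-5.84, -2.36)

Per-group SEs: s₁/√n₁ = 8/√177 = 0.6013, s₂/√n₂ = 11/√83 = 1.2074.
Unpooled SE of the difference: √(0.36156169 + 1.45781476) = 1.3488.
Margin of error = t* · SE = 1.288 × 1.3488 = 1.7373.
x̄₁ − x̄₂ = 75.5 − 79.6 = -4.1000.
CI: -4.1000 ± 1.7373 = (-5.84, -2.36).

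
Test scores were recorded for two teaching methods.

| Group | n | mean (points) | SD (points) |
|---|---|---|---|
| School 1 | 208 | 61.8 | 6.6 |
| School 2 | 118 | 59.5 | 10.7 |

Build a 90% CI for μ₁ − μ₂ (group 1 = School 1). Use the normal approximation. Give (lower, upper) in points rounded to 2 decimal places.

Per-group SEs: s₁/√n₁ = 6.6/√208 = 0.4576, s₂/√n₂ = 10.7/√118 = 0.9850.
Unpooled SE of the difference: √(0.20939776 + 0.970225) = 1.0861.
Margin of error = z* · SE = 1.645 × 1.0861 = 1.7866.
x̄₁ − x̄₂ = 61.8 − 59.5 = 2.3000.
CI: 2.3000 ± 1.7866 = (0.51, 4.09).

(0.51, 4.09)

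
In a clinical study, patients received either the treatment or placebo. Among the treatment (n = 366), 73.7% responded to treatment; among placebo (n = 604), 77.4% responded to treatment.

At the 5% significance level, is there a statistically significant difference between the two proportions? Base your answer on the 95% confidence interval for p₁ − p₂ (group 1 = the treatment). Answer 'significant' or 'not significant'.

not significant

Each SE is √(p̂(1−p̂)/n): √(0.7370·0.2630/366) = 0.02301 and √(0.7740·0.2260/604) = 0.01702.
SE(p̂₁ − p̂₂) = √(SE₁² + SE₂²) = √(0.0005294601 + 0.0002896804) = 0.02862, since the two samples are independent.
At 95% confidence z* = 1.960; margin = 1.960 × 0.02862 = 0.05610.
The difference is 0.7370 − 0.7740 = -0.0370, so the interval is -0.0370 ± 0.05610 = (-0.09310, 0.01910).
The interval (-0.09310, 0.01910) contains 0, so the difference is not significant.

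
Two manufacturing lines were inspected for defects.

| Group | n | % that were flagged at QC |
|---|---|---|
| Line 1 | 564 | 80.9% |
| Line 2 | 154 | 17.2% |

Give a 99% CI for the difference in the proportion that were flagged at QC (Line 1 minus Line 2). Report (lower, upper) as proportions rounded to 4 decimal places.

Each SE is √(p̂(1−p̂)/n): √(0.8090·0.1910/564) = 0.01655 and √(0.1720·0.8280/154) = 0.03041.
SE(p̂₁ − p̂₂) = √(SE₁² + SE₂²) = √(0.0002739025 + 0.0009247681) = 0.03462, since the two samples are independent.
At 99% confidence z* = 2.576; margin = 2.576 × 0.03462 = 0.08918.
The difference is 0.8090 − 0.1720 = 0.6370, so the interval is 0.6370 ± 0.08918 = (0.5478, 0.7262).

(0.5478, 0.7262)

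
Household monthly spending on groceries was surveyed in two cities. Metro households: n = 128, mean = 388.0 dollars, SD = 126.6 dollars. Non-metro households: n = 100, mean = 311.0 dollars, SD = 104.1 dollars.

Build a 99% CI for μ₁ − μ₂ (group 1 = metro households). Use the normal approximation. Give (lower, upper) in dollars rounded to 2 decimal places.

(37.63, 116.37)

Per-group SEs: s₁/√n₁ = 126.6/√128 = 11.1900, s₂/√n₂ = 104.1/√100 = 10.4100.
Unpooled SE of the difference: √(125.2161 + 108.3681) = 15.2835.
Margin of error = z* · SE = 2.576 × 15.2835 = 39.3703.
x̄₁ − x̄₂ = 388.0 − 311.0 = 77.0000.
CI: 77.0000 ± 39.3703 = (37.63, 116.37).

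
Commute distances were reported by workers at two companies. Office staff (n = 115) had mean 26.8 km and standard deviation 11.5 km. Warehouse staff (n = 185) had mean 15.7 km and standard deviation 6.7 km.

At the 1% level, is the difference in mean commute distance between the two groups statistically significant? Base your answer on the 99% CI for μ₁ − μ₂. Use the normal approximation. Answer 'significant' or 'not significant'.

significant

SE₁ = s₁/√n₁ = 11.5/√115 = 1.0724; SE₂ = 6.7/√185 = 0.4926.
Independent samples, unequal variances: SE_diff = √(SE₁² + SE₂²) = √(1.15004176 + 0.24265476) = 1.1801.
z* = 2.576, so margin of error = 2.576 × 1.1801 = 3.0399.
Difference in means = 26.8 − 15.7 = 11.1000.
11.1000 ± 3.0399 → (8.0601, 14.1399).
The interval (8.0601, 14.1399) does not contain 0, so the difference is significant.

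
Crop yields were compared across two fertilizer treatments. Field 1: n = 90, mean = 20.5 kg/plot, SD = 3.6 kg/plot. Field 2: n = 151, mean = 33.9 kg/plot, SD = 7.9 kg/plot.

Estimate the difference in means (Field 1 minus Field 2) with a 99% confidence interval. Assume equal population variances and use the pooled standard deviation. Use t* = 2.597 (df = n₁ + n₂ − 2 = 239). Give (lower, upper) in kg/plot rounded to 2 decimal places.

Pooled variance s_p² = [89·3.6² + 150·7.9²] / (90+151−2) = 43.9956, so s_p = 6.6329.
SE_diff = s_p·√(1/n₁ + 1/n₂) = 6.6329·√(1/90 + 1/151) = 0.8833.
t* = 2.597; margin = 2.597 × 0.8833 = 2.2939.
Difference = 20.5 − 33.9 = -13.4000.
-13.4000 ± 2.2939 → (-15.69, -11.11).

(-15.69, -11.11)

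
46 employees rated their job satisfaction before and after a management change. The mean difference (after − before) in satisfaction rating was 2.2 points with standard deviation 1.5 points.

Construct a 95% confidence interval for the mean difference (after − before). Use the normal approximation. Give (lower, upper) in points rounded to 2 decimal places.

This is a matched-pairs design, so SE = s_d/√n = 1.5/√46 = 0.2212.
Margin = 1.960 × 0.2212 = 0.4336; the interval is 2.2 ± 0.4336 = (1.77, 2.63).

(1.77, 2.63)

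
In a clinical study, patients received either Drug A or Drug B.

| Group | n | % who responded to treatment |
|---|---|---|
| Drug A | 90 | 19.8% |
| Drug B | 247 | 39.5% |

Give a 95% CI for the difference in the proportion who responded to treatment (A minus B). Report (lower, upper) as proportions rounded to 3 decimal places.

The two standard errors are √(0.1980×0.8020/90) = 0.04200 and √(0.3950×0.6050/247) = 0.03110.
Because the samples are independent, SE_diff = √(0.04200² + 0.03110²) = 0.05226.
Using z* = 1.960 for 95%, ME = 1.960 × 0.05226 = 0.10243.
p̂₁ − p̂₂ = -0.1970; interval -0.1970 ± 0.10243 gives (-0.299, -0.095).

(-0.299, -0.095)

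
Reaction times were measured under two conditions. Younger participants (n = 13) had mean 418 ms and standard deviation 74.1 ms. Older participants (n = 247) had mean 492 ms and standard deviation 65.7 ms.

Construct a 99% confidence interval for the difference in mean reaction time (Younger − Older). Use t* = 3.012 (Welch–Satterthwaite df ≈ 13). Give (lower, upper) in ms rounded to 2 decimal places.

Per-group SEs: s₁/√n₁ = 74.1/√13 = 20.5516, s₂/√n₂ = 65.7/√247 = 4.1804.
Unpooled SE of the difference: √(422.36826256 + 17.47574416) = 20.9725.
Margin of error = t* · SE = 3.012 × 20.9725 = 63.1692.
x̄₁ − x̄₂ = 418 − 492 = -74.0000.
CI: -74.0000 ± 63.1692 = (-137.17, -10.83).

(-137.17, -10.83)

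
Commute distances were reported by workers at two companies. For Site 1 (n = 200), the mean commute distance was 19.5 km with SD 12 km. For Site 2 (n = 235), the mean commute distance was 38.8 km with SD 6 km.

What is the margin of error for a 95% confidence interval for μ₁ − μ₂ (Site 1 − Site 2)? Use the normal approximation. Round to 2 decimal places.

1.83

SE₁ = s₁/√n₁ = 12/√200 = 0.8485; SE₂ = 6/√235 = 0.3914.
Independent samples, unequal variances: SE_diff = √(SE₁² + SE₂²) = √(0.71995225 + 0.15319396) = 0.9344.
z* = 1.960, so margin of error = 1.960 × 0.9344 = 1.8314.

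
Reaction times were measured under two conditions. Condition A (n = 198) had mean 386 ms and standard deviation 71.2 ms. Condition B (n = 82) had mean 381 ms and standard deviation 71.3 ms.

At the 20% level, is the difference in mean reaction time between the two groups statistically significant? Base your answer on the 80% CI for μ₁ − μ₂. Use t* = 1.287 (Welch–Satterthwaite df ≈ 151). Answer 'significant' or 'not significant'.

Standard errors of each mean: 71.2/√198 = 5.0600 and 71.3/√82 = 7.8738.
SE(x̄₁ − x̄₂) = √(5.0600² + 7.8738²) = 9.3595 for independent samples with unequal variances.
With t* = 1.287, the margin is 1.287 × 9.3595 = 12.0457.
x̄₁ − x̄₂ = 386 − 381 = 5.0000; the interval is 5.0000 ± 12.0457 = (-7.0457, 17.0457).
The interval (-7.0457, 17.0457) contains 0, so the difference is not significant.

not significant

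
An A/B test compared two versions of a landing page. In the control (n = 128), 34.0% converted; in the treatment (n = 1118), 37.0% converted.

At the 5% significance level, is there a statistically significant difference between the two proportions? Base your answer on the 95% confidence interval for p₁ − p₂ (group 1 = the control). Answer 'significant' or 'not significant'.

not significant

SE₁ = √(p̂₁(1−p̂₁)/n₁) = √(0.3400·0.6600/128) = 0.04187; SE₂ = √(0.3700·0.6300/1118) = 0.01444.
Independent samples: SE of the difference = √(SE₁² + SE₂²) = √(0.0017530969 + 0.0002085136) = 0.04429.
z* for 95% confidence is 1.960, so the margin of error is 1.960 × 0.04429 = 0.08681.
Point estimate p̂₁ − p̂₂ = 0.3400 − 0.3700 = -0.0300.
-0.0300 ± 0.08681 → (-0.11681, 0.05681).
The interval (-0.11681, 0.05681) contains 0, so the difference is not significant.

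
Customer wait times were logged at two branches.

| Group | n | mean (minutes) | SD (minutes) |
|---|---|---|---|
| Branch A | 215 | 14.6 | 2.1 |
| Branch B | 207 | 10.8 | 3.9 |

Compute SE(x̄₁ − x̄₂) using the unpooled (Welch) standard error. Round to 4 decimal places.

0.3066

Standard errors of each mean: 2.1/√215 = 0.1432 and 3.9/√207 = 0.2711.
SE(x̄₁ − x̄₂) = √(0.1432² + 0.2711²) = 0.3066 for independent samples with unequal variances.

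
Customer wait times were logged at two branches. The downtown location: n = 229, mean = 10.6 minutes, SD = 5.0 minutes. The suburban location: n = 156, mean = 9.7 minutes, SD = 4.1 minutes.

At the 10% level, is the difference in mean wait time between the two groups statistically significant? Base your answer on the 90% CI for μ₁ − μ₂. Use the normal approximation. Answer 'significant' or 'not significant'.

SE₁ = s₁/√n₁ = 5.0/√229 = 0.3304; SE₂ = 4.1/√156 = 0.3283.
Independent samples, unequal variances: SE_diff = √(SE₁² + SE₂²) = √(0.10916416 + 0.10778089) = 0.4658.
z* = 1.645, so margin of error = 1.645 × 0.4658 = 0.7662.
Difference in means = 10.6 − 9.7 = 0.9000.
0.9000 ± 0.7662 → (0.1338, 1.6662).
The interval (0.1338, 1.6662) does not contain 0, so the difference is significant.

significant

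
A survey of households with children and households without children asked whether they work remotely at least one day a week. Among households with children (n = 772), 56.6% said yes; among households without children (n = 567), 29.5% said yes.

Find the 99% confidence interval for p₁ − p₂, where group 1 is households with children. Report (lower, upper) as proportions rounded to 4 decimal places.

(0.2036, 0.3384)

SE₁ = √(p̂₁(1−p̂₁)/n₁) = √(0.5660·0.4340/772) = 0.01784; SE₂ = √(0.2950·0.7050/567) = 0.01915.
Independent samples: SE of the difference = √(SE₁² + SE₂²) = √(0.0003182656 + 0.0003667225) = 0.02617.
z* for 99% confidence is 2.576, so the margin of error is 2.576 × 0.02617 = 0.06741.
Point estimate p̂₁ − p̂₂ = 0.5660 − 0.2950 = 0.2710.
0.2710 ± 0.06741 → (0.2036, 0.3384).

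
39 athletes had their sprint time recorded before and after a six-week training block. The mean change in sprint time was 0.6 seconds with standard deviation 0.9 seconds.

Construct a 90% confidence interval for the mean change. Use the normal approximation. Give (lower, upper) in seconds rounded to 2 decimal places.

(0.36, 0.84)

Paired design: SE = s_d/√n = 0.9/√39 = 0.1441.
z* = 1.645; margin of error = 1.645 × 0.1441 = 0.2370.
0.6 ± 0.2370 → (0.36, 0.84).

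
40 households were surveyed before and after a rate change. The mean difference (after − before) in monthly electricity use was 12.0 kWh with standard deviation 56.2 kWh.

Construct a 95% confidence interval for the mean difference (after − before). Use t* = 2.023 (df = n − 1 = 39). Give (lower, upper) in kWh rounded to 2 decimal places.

This is a matched-pairs design, so SE = s_d/√n = 56.2/√40 = 8.8860.
Margin = 2.023 × 8.8860 = 17.9764; the interval is 12.0 ± 17.9764 = (-5.98, 29.98).

(-5.98, 29.98)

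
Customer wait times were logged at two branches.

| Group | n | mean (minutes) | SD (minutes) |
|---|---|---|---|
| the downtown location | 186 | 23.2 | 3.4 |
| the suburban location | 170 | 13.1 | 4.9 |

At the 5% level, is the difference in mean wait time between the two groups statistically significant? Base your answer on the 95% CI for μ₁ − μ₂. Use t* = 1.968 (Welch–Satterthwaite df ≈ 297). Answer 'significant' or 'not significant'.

Per-group SEs: s₁/√n₁ = 3.4/√186 = 0.2493, s₂/√n₂ = 4.9/√170 = 0.3758.
Unpooled SE of the difference: √(0.06215049 + 0.14122564) = 0.4510.
Margin of error = t* · SE = 1.968 × 0.4510 = 0.8876.
x̄₁ − x̄₂ = 23.2 − 13.1 = 10.1000.
CI: 10.1000 ± 0.8876 = (9.2124, 10.9876).
The interval (9.2124, 10.9876) does not contain 0, so the difference is significant.

significant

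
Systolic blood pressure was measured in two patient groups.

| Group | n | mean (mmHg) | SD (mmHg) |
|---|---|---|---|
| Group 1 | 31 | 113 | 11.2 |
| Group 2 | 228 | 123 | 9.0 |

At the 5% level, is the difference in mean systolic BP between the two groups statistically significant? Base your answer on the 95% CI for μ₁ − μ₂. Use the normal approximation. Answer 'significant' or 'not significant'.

Standard errors of each mean: 11.2/√31 = 2.0116 and 9.0/√228 = 0.5960.
SE(x̄₁ − x̄₂) = √(2.0116² + 0.5960²) = 2.0980 for independent samples with unequal variances.
With z* = 1.960, the margin is 1.960 × 2.0980 = 4.1121.
x̄₁ − x̄₂ = 113 − 123 = -10.0000; the interval is -10.0000 ± 4.1121 = (-14.1121, -5.8879).
The interval (-14.1121, -5.8879) does not contain 0, so the difference is significant.

significant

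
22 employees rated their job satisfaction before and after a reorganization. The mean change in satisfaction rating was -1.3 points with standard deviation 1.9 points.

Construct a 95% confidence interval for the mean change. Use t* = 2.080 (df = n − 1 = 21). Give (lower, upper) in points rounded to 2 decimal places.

This is a matched-pairs design, so SE = s_d/√n = 1.9/√22 = 0.4051.
Margin = 2.080 × 0.4051 = 0.8426; the interval is -1.3 ± 0.8426 = (-2.14, -0.46).

(-2.14, -0.46)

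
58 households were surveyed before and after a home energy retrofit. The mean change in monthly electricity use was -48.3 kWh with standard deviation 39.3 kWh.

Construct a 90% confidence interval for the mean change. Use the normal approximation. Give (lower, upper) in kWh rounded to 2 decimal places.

(-56.79, -39.81)

This is a matched-pairs design, so SE = s_d/√n = 39.3/√58 = 5.1603.
Margin = 1.645 × 5.1603 = 8.4887; the interval is -48.3 ± 8.4887 = (-56.79, -39.81).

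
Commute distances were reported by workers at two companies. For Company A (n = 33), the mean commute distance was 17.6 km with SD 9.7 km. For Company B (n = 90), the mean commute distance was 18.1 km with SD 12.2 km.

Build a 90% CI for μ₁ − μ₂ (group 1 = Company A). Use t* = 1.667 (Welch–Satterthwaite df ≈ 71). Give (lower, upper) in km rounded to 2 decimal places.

SE₁ = s₁/√n₁ = 9.7/√33 = 1.6886; SE₂ = 12.2/√90 = 1.2860.
Independent samples, unequal variances: SE_diff = √(SE₁² + SE₂²) = √(2.85136996 + 1.653796) = 2.1225.
t* = 1.667, so margin of error = 1.667 × 2.1225 = 3.5382.
Difference in means = 17.6 − 18.1 = -0.5000.
-0.5000 ± 3.5382 → (-4.04, 3.04).

(-4.04, 3.04)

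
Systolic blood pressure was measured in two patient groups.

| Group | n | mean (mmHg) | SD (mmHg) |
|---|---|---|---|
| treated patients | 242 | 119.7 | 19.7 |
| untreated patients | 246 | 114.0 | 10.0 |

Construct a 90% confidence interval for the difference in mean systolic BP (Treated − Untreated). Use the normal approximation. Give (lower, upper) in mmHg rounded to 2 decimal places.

(3.37, 8.03)

Per-group SEs: s₁/√n₁ = 19.7/√242 = 1.2664, s₂/√n₂ = 10.0/√246 = 0.6376.
Unpooled SE of the difference: √(1.60376896 + 0.40653376) = 1.4179.
Margin of error = z* · SE = 1.645 × 1.4179 = 2.3324.
x̄₁ − x̄₂ = 119.7 − 114.0 = 5.7000.
CI: 5.7000 ± 2.3324 = (3.37, 8.03).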